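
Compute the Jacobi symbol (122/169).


Compute (122/169) via quadratic reciprocity:
  pull out 2: (2/169) = +1  (since 169 mod 8 = 1)
  reciprocity: (61/169) -> +(169/61)
  reduce: (47/61)
  reciprocity: (47/61) -> +(61/47)
  reduce: (14/47)
  pull out 2: (2/47) = +1  (since 47 mod 8 = 7)
  reciprocity: (7/47) -> -(47/7)
  reduce: (5/7)
  reciprocity: (5/7) -> +(7/5)
  reduce: (2/5)
  pull out 2: (2/5) = -1  (since 5 mod 8 = 5)
  (1/5) = 1
Product of signs = 1

1


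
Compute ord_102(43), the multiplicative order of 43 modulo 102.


We want ord_102(43), the smallest k >= 1 with 43^k = 1 mod 102.
n = 102 = 2 * 3 * 17, phi(102) = 32; the order divides phi(n).
Divisors of 32: 1, 2, 4, 8, 16, 32
Repeated squaring mod 102: 43^1 = 43, 43^2 = 13, 43^4 = 67, 43^8 = 1, 43^16 = 1, 43^32 = 1
Test divisors in increasing order:
  k=1: 43^1 = 43 mod 102
  k=2: 43^2 = 13 mod 102
  k=4: 43^4 = 67 mod 102
  k=8: 43^8 = 1 mod 102  <- first divisor giving 1
Order = 8

8


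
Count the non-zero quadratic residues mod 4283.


For prime p, the number of non-zero quadratic residues is (p-1)/2.
= (4283-1)/2
= 2141

2141


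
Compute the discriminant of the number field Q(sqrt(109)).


For K = Q(sqrt(d)) with d squarefree: disc(K) = d if d = 1 mod 4, and disc(K) = 4d if d = 2 or 3 mod 4.
Here d = 109, and d mod 4 = 1.
d = 1 mod 4 (O_K = Z[(1+sqrt(d))/2]), so disc(K) = d = 109

109


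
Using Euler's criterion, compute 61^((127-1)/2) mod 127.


p = 127 is prime and the exponent is (p-1)/2 = 63, so by Euler's criterion 61^63 = (61/127) = +1 or -1 mod 127.
Compute by square-and-multiply:
  63 = 32 + 16 + 8 + 4 + 2 + 1 (binary 111111)
  Repeated squaring mod 127: 61^1 = 61, 61^2 = 38, 61^4 = 47, 61^8 = 50, 61^16 = 87, 61^32 = 76
  61^63 = 61^32 * 61^16 * 61^8 * 61^4 * 61^2 * 61^1 = 76 * 87 * 50 * 47 * 38 * 61 mod 127
    76 * 87 = 6612 = 8 mod 127
    8 * 50 = 400 = 19 mod 127
    19 * 47 = 893 = 4 mod 127
    4 * 38 = 152 = 25 mod 127
    25 * 61 = 1525 = 1 mod 127
  61^63 = 1 mod 127
Result 1: 61 is a quadratic residue mod 127.
61^63 mod 127 = 1

1


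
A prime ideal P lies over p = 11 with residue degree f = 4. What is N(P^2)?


N(P^a) = p^(a*f)
= 11^(2*4)
= 11^8
= 214358881

214358881


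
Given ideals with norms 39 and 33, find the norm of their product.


N(IJ) = N(I) * N(J)
= 39 * 33
= 1287

1287


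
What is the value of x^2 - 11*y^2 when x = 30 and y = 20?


x^2 - d*y^2
= 30^2 - 11*20^2
= 900 - 4400
= -3500

-3500


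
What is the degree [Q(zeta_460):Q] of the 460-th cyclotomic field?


The degree equals Euler's totient phi(460).
460 = 2^2 * 5 * 23
phi(460) = 176

176


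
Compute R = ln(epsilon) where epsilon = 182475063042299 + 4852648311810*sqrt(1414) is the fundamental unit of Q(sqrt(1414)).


epsilon = 182475063042299 + 4852648311810*sqrt(1414)
= 3.6495e+14
R = ln(3.6495e+14)
= 33.5308

33.5308


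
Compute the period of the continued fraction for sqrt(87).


Run the CF algorithm for sqrt(87).
a_0 = floor(sqrt(87)) = 9; set m_0=0, q_0=1.
Recurrence: m' = q*a - m,  q' = (d - m'^2)/q,  a' = floor((a_0 + m')/q').
  step 1: m=9, q=6, a=3
  step 2: m=9, q=1, a=18
a_2 = 2*a_0 = 18, so the period closes here.
sqrt(87) = [9; 3, 18]
Period length = 2

2


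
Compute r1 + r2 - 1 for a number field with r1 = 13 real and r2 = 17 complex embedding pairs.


By Dirichlet's unit theorem:
rank = r1 + r2 - 1
= 13 + 17 - 1
= 29

29


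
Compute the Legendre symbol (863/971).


p = 971 is prime, so compute (863/971) with the reciprocity algorithm (Jacobi-symbol steps: pull out 2s via (2/n), flip via reciprocity, reduce):
  reciprocity: (863/971) -> -(971/863)
  reduce: (108/863)
  pull out 2: (2/863) = +1  (since 863 mod 8 = 7)
  pull out 2: (2/863) = +1  (since 863 mod 8 = 7)
  reciprocity: (27/863) -> -(863/27)
  reduce: (26/27)
  pull out 2: (2/27) = -1  (since 27 mod 8 = 3)
  reciprocity: (13/27) -> +(27/13)
  reduce: (1/13)
  (1/13) = 1
Product of signs = -1
(863/971) = -1

-1


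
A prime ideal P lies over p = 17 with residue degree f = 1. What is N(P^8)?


N(P^a) = p^(a*f)
= 17^(8*1)
= 17^8
= 6975757441

6975757441


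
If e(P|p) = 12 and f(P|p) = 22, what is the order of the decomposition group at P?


|D_P| = e * f
= 12 * 22
= 264

264


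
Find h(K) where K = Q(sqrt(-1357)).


K = Q(sqrt(-1357)). d mod 4 = 3, so D = disc(K) = 4d = -5428
h(K) equals the number of primitive reduced positive-definite forms (a, b, c) = a*x^2 + b*x*y + c*y^2 with b^2 - 4ac = D,
where reduced means |b| <= a <= c, with b >= 0 whenever |b| = a or a = c, and primitive means gcd(a, b, c) = 1.
Reduced forces 3a^2 <= |D| = 5428, so 1 <= a <= 42; b must have the parity of D, and c = (b^2 - D)/(4a) must be an integer >= a.
Enumerate a = 1..42, b in [-a, a]:
  a=1: (1, 0, 1357)  [1]
  a=2: (2, 2, 679)  [1]
  a=3..6: none
  a=7: (7, -2, 194), (7, 2, 194)  [2]
  a=8..13: none
  a=14: (14, -2, 97), (14, 2, 97)  [2]
  a=15..18: none
  a=19: (19, -14, 74), (19, 14, 74)  [2]
  a=20..22: none
  a=23: (23, 0, 59)  [1]
  a=24..28: none
  a=29: (29, -16, 49), (29, 16, 49)  [2]
  a=30: none
  a=31: (31, -20, 47), (31, 20, 47)  [2]
  a=32..36: none
  a=37: (37, -14, 38), (37, 14, 38)  [2]
  a=38..40: none
  a=41: (41, 36, 41)  [1]
  a=42: none
Total reduced forms: 1 + 1 + 2 + 2 + 2 + 1 + 2 + 2 + 2 + 1 = 16
h = 16

16


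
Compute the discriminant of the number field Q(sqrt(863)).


For K = Q(sqrt(d)) with d squarefree: disc(K) = d if d = 1 mod 4, and disc(K) = 4d if d = 2 or 3 mod 4.
Here d = 863, and d mod 4 = 3.
d = 3 mod 4, not 1 (O_K = Z[sqrt(d)]), so disc(K) = 4d = 4 * (863) = 3452

3452


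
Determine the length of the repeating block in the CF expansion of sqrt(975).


Run the CF algorithm for sqrt(975).
a_0 = floor(sqrt(975)) = 31; set m_0=0, q_0=1.
Recurrence: m' = q*a - m,  q' = (d - m'^2)/q,  a' = floor((a_0 + m')/q').
  step 1: m=31, q=14, a=4
  step 2: m=25, q=25, a=2
  step 3: m=25, q=14, a=4
  step 4: m=31, q=1, a=62
a_4 = 2*a_0 = 62, so the period closes here.
sqrt(975) = [31; 4, 2, 4, 62]
Period length = 4

4


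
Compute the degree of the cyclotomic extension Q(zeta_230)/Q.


The degree equals Euler's totient phi(230).
230 = 2 * 5 * 23
phi(230) = 88

88


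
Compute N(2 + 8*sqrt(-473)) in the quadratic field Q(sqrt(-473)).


N(a + b*sqrt(d)) = a^2 - d*b^2
= (2)^2 - (-473)*(8)^2
= 4 + 30272
= 30276

30276


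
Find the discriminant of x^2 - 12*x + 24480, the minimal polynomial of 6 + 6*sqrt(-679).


The element 6 + 6*sqrt(-679) has minimal polynomial:
x^2 - 12*x + 24480
Discriminant = (-12)^2 - 4*(24480)
= 144 - 97920
= -97776

-97776


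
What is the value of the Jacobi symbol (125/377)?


Compute (125/377) via quadratic reciprocity:
  reciprocity: (125/377) -> +(377/125)
  reduce: (2/125)
  pull out 2: (2/125) = -1  (since 125 mod 8 = 5)
  (1/125) = 1
Product of signs = -1

-1


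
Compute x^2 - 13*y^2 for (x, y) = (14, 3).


x^2 - d*y^2
= 14^2 - 13*3^2
= 196 - 117
= 79

79


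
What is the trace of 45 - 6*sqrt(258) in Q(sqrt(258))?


Tr(a + b*sqrt(d)) = (a + b*sqrt(d)) + (a - b*sqrt(d)) = 2a
= 2 * (45)
= 90

90


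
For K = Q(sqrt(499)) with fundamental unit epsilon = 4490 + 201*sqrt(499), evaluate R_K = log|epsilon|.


epsilon = 4490 + 201*sqrt(499)
= 8979.9999
R = ln(8979.9999)
= 9.1028

9.1028


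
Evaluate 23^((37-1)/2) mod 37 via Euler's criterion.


p = 37 is prime and the exponent is (p-1)/2 = 18, so by Euler's criterion 23^18 = (23/37) = +1 or -1 mod 37.
Compute by square-and-multiply:
  18 = 16 + 2 (binary 10010)
  Repeated squaring mod 37: 23^1 = 23, 23^2 = 11, 23^4 = 10, 23^8 = 26, 23^16 = 10
  23^18 = 23^16 * 23^2 = 10 * 11 mod 37
    10 * 11 = 110 = 36 mod 37
  23^18 = 36 mod 37
Result 36 = p - 1 = -1 mod 37: 23 is a quadratic non-residue mod 37. As a residue in [0, p-1] the value is 36.
23^18 mod 37 = 36

36


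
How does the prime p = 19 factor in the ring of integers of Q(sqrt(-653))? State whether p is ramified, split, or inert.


K = Q(sqrt(-653)). Since d mod 4 = 3, disc(K) = -2612.
Check p | disc: -2612 mod 19 = 10.
p does not divide disc. Compute Legendre symbol (d/p):
12^((19-1)/2) mod 19 = -1
(d/p) = -1, so p is inert: (p) stays prime with e=1, f=2, g=1.
Therefore p is inert.

inert


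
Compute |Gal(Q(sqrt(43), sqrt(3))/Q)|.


The 2 square roots of distinct primes are multiplicatively independent over Q,
so [K:Q] = 2^2 and Gal(K/Q) is isomorphic to (Z/2Z)^2.
|Gal| = 2^2 = 4

4


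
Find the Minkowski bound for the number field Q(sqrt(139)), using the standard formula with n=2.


d = 139, d mod 4 = 3, so disc(K) = 4d = 556; |disc(K)| = 556
Real quadratic field, so n = 2, s = r2 = 0, r1 = 2
M = (n!/n^n) * (4/pi)^s * sqrt(|disc(K)|) = (2!/2^2) * (4/pi)^0 * sqrt(556)
= 0.5 * 1.000000 * 23.579652
= 11.7898

11.7898


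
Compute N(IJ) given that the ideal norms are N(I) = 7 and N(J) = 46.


N(IJ) = N(I) * N(J)
= 7 * 46
= 322

322


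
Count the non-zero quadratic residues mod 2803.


For prime p, the number of non-zero quadratic residues is (p-1)/2.
= (2803-1)/2
= 1401

1401


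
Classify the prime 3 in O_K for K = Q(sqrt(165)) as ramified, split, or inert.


K = Q(sqrt(165)). Since d mod 4 = 1, disc(K) = 165.
Check p | disc: 165 mod 3 = 0.
p divides disc, so p ramifies: (p) = P^2 with e=2, f=1, g=1.
Therefore p is ramified.

ramified


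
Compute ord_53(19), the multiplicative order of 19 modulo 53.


We want ord_53(19), the smallest k >= 1 with 19^k = 1 mod 53.
n = 53 = 53, phi(53) = 52; the order divides phi(n).
Divisors of 52: 1, 2, 4, 13, 26, 52
Repeated squaring mod 53: 19^1 = 19, 19^2 = 43, 19^4 = 47, 19^8 = 36, 19^16 = 24, 19^32 = 46
Test divisors in increasing order:
  k=1: 19^1 = 19 mod 53
  k=2: 19^2 = 43 mod 53
  k=4: 19^4 = 47 mod 53
  k=13: 19^13 = 36 * 47 * 19 = 30 mod 53
  k=26: 19^26 = 24 * 36 * 43 = 52 mod 53
  k=52: 19^52 = 46 * 24 * 47 = 1 mod 53  <- first divisor giving 1
Order = 52

52


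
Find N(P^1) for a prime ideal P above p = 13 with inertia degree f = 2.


N(P^a) = p^(a*f)
= 13^(1*2)
= 13^2
= 169

169


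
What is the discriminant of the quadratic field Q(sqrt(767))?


For K = Q(sqrt(d)) with d squarefree: disc(K) = d if d = 1 mod 4, and disc(K) = 4d if d = 2 or 3 mod 4.
Here d = 767, and d mod 4 = 3.
d = 3 mod 4, not 1 (O_K = Z[sqrt(d)]), so disc(K) = 4d = 4 * (767) = 3068

3068


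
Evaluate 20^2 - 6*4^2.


x^2 - d*y^2
= 20^2 - 6*4^2
= 400 - 96
= 304

304


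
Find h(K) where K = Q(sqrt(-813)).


K = Q(sqrt(-813)). d mod 4 = 3, so D = disc(K) = 4d = -3252
h(K) equals the number of primitive reduced positive-definite forms (a, b, c) = a*x^2 + b*x*y + c*y^2 with b^2 - 4ac = D,
where reduced means |b| <= a <= c, with b >= 0 whenever |b| = a or a = c, and primitive means gcd(a, b, c) = 1.
Reduced forces 3a^2 <= |D| = 3252, so 1 <= a <= 32; b must have the parity of D, and c = (b^2 - D)/(4a) must be an integer >= a.
Enumerate a = 1..32, b in [-a, a]:
  a=1: (1, 0, 813)  [1]
  a=2: (2, 2, 407)  [1]
  a=3: (3, 0, 271)  [1]
  a=4..5: none
  a=6: (6, 6, 137)  [1]
  a=7..10: none
  a=11: (11, -2, 74), (11, 2, 74)  [2]
  a=12..18: none
  a=19: (19, -4, 43), (19, 4, 43)  [2]
  a=20..21: none
  a=22: (22, -2, 37), (22, 2, 37)  [2]
  a=23..28: none
  a=29: (29, -24, 33), (29, 24, 33)  [2]
  a=30..32: none
Total reduced forms: 1 + 1 + 1 + 1 + 2 + 2 + 2 + 2 = 12
h = 12

12


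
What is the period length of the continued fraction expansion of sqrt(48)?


Run the CF algorithm for sqrt(48).
a_0 = floor(sqrt(48)) = 6; set m_0=0, q_0=1.
Recurrence: m' = q*a - m,  q' = (d - m'^2)/q,  a' = floor((a_0 + m')/q').
  step 1: m=6, q=12, a=1
  step 2: m=6, q=1, a=12
a_2 = 2*a_0 = 12, so the period closes here.
sqrt(48) = [6; 1, 12]
Period length = 2

2


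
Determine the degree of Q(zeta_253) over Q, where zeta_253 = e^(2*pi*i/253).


The degree equals Euler's totient phi(253).
253 = 11 * 23
phi(253) = 220

220


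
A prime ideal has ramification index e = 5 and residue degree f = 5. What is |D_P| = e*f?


|D_P| = e * f
= 5 * 5
= 25

25


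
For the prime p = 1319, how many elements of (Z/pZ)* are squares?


For prime p, the number of non-zero quadratic residues is (p-1)/2.
= (1319-1)/2
= 659

659


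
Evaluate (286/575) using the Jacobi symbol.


Compute (286/575) via quadratic reciprocity:
  pull out 2: (2/575) = +1  (since 575 mod 8 = 7)
  reciprocity: (143/575) -> -(575/143)
  reduce: (3/143)
  reciprocity: (3/143) -> -(143/3)
  reduce: (2/3)
  pull out 2: (2/3) = -1  (since 3 mod 8 = 3)
  (1/3) = 1
Product of signs = -1

-1


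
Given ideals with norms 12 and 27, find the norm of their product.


N(IJ) = N(I) * N(J)
= 12 * 27
= 324

324


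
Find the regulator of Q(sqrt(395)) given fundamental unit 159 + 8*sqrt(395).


epsilon = 159 + 8*sqrt(395)
= 317.9969
R = ln(317.9969)
= 5.7620

5.7620


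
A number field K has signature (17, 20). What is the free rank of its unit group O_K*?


By Dirichlet's unit theorem:
rank = r1 + r2 - 1
= 17 + 20 - 1
= 36

36


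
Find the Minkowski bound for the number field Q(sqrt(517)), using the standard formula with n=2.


d = 517, d mod 4 = 1, so disc(K) = d = 517; |disc(K)| = 517
Real quadratic field, so n = 2, s = r2 = 0, r1 = 2
M = (n!/n^n) * (4/pi)^s * sqrt(|disc(K)|) = (2!/2^2) * (4/pi)^0 * sqrt(517)
= 0.5 * 1.000000 * 22.737634
= 11.3688

11.3688


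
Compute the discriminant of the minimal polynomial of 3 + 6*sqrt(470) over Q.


The element 3 + 6*sqrt(470) has minimal polynomial:
x^2 - 6*x - 16911
Discriminant = (-6)^2 - 4*(-16911)
= 36 + 67644
= 67680

67680


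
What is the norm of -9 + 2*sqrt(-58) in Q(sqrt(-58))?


N(a + b*sqrt(d)) = a^2 - d*b^2
= (-9)^2 - (-58)*(2)^2
= 81 + 232
= 313

313


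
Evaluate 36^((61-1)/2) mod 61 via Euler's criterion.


p = 61 is prime and the exponent is (p-1)/2 = 30, so by Euler's criterion 36^30 = (36/61) = +1 or -1 mod 61.
Compute by square-and-multiply:
  30 = 16 + 8 + 4 + 2 (binary 11110)
  Repeated squaring mod 61: 36^1 = 36, 36^2 = 15, 36^4 = 42, 36^8 = 56, 36^16 = 25
  36^30 = 36^16 * 36^8 * 36^4 * 36^2 = 25 * 56 * 42 * 15 mod 61
    25 * 56 = 1400 = 58 mod 61
    58 * 42 = 2436 = 57 mod 61
    57 * 15 = 855 = 1 mod 61
  36^30 = 1 mod 61
Result 1: 36 is a quadratic residue mod 61.
36^30 mod 61 = 1

1


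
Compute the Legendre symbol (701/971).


p = 971 is prime, so compute (701/971) with the reciprocity algorithm (Jacobi-symbol steps: pull out 2s via (2/n), flip via reciprocity, reduce):
  reciprocity: (701/971) -> +(971/701)
  reduce: (270/701)
  pull out 2: (2/701) = -1  (since 701 mod 8 = 5)
  reciprocity: (135/701) -> +(701/135)
  reduce: (26/135)
  pull out 2: (2/135) = +1  (since 135 mod 8 = 7)
  reciprocity: (13/135) -> +(135/13)
  reduce: (5/13)
  reciprocity: (5/13) -> +(13/5)
  reduce: (3/5)
  reciprocity: (3/5) -> +(5/3)
  reduce: (2/3)
  pull out 2: (2/3) = -1  (since 3 mod 8 = 3)
  (1/3) = 1
Product of signs = 1
(701/971) = 1

1


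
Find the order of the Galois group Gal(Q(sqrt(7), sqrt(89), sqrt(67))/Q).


The 3 square roots of distinct primes are multiplicatively independent over Q,
so [K:Q] = 2^3 and Gal(K/Q) is isomorphic to (Z/2Z)^3.
|Gal| = 2^3 = 8

8


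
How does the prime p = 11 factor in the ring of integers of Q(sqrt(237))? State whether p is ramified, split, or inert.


K = Q(sqrt(237)). Since d mod 4 = 1, disc(K) = 237.
Check p | disc: 237 mod 11 = 6.
p does not divide disc. Compute Legendre symbol (d/p):
6^((11-1)/2) mod 11 = -1
(d/p) = -1, so p is inert: (p) stays prime with e=1, f=2, g=1.
Therefore p is inert.

inert


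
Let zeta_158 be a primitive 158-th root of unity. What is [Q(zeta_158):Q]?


The degree equals Euler's totient phi(158).
158 = 2 * 79
phi(158) = 78

78


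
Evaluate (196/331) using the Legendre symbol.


p = 331 is prime, so compute (196/331) with the reciprocity algorithm (Jacobi-symbol steps: pull out 2s via (2/n), flip via reciprocity, reduce):
  pull out 2: (2/331) = -1  (since 331 mod 8 = 3)
  pull out 2: (2/331) = -1  (since 331 mod 8 = 3)
  reciprocity: (49/331) -> +(331/49)
  reduce: (37/49)
  reciprocity: (37/49) -> +(49/37)
  reduce: (12/37)
  pull out 2: (2/37) = -1  (since 37 mod 8 = 5)
  pull out 2: (2/37) = -1  (since 37 mod 8 = 5)
  reciprocity: (3/37) -> +(37/3)
  reduce: (1/3)
  (1/3) = 1
Product of signs = 1
(196/331) = 1

1


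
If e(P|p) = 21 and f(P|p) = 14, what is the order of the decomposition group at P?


|D_P| = e * f
= 21 * 14
= 294

294


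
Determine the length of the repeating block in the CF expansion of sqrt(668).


Run the CF algorithm for sqrt(668).
a_0 = floor(sqrt(668)) = 25; set m_0=0, q_0=1.
Recurrence: m' = q*a - m,  q' = (d - m'^2)/q,  a' = floor((a_0 + m')/q').
  step 1: m=25, q=43, a=1
  step 2: m=18, q=8, a=5
  step 3: m=22, q=23, a=2
  step 4: m=24, q=4, a=12
  step 5: m=24, q=23, a=2
  step 6: m=22, q=8, a=5
  step 7: m=18, q=43, a=1
  step 8: m=25, q=1, a=50
a_8 = 2*a_0 = 50, so the period closes here.
sqrt(668) = [25; 1, 5, 2, 12, 2, 5, 1, 50]
Period length = 8

8


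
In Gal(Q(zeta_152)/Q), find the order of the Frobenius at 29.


The Frobenius at p in Gal(Q(zeta_n)/Q) = (Z/nZ)* is the class of p, so its order is ord_152(29), the smallest k >= 1 with 29^k = 1 mod 152.
n = 152 = 2^3 * 19, phi(152) = 72; the order divides phi(n).
Divisors of 72: 1, 2, 3, 4, 6, 8, 9, 12, 18, 24, 36, 72
Repeated squaring mod 152: 29^1 = 29, 29^2 = 81, 29^4 = 25, 29^8 = 17, 29^16 = 137, 29^32 = 73, 29^64 = 9
Test divisors in increasing order:
  k=1: 29^1 = 29 mod 152
  k=2: 29^2 = 81 mod 152
  k=3: 29^3 = 81 * 29 = 69 mod 152
  k=4: 29^4 = 25 mod 152
  k=6: 29^6 = 25 * 81 = 49 mod 152
  k=8: 29^8 = 17 mod 152
  k=9: 29^9 = 17 * 29 = 37 mod 152
  k=12: 29^12 = 17 * 25 = 121 mod 152
  k=18: 29^18 = 137 * 81 = 1 mod 152  <- first divisor giving 1
Order = 18

18


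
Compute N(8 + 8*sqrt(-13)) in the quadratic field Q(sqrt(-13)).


N(a + b*sqrt(d)) = a^2 - d*b^2
= (8)^2 - (-13)*(8)^2
= 64 + 832
= 896

896


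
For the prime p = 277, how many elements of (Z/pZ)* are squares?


For prime p, the number of non-zero quadratic residues is (p-1)/2.
= (277-1)/2
= 138

138


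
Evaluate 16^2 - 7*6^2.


x^2 - d*y^2
= 16^2 - 7*6^2
= 256 - 252
= 4

4


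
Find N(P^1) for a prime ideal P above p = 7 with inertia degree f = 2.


N(P^a) = p^(a*f)
= 7^(1*2)
= 7^2
= 49

49


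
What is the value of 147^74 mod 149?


p = 149 is prime and the exponent is (p-1)/2 = 74, so by Euler's criterion 147^74 = (147/149) = +1 or -1 mod 149.
Compute by square-and-multiply:
  74 = 64 + 8 + 2 (binary 1001010)
  Repeated squaring mod 149: 147^1 = 147, 147^2 = 4, 147^4 = 16, 147^8 = 107, 147^16 = 125, 147^32 = 129, 147^64 = 102
  147^74 = 147^64 * 147^8 * 147^2 = 102 * 107 * 4 mod 149
    102 * 107 = 10914 = 37 mod 149
    37 * 4 = 148 = 148 mod 149
  147^74 = 148 mod 149
Result 148 = p - 1 = -1 mod 149: 147 is a quadratic non-residue mod 149. As a residue in [0, p-1] the value is 148.
147^74 mod 149 = 148

148


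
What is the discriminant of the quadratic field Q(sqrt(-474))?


For K = Q(sqrt(d)) with d squarefree: disc(K) = d if d = 1 mod 4, and disc(K) = 4d if d = 2 or 3 mod 4.
Here d = -474, and d mod 4 = 2.
d = 2 mod 4, not 1 (O_K = Z[sqrt(d)]), so disc(K) = 4d = 4 * (-474) = -1896

-1896


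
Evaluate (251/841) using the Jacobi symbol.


Compute (251/841) via quadratic reciprocity:
  reciprocity: (251/841) -> +(841/251)
  reduce: (88/251)
  pull out 2: (2/251) = -1  (since 251 mod 8 = 3)
  pull out 2: (2/251) = -1  (since 251 mod 8 = 3)
  pull out 2: (2/251) = -1  (since 251 mod 8 = 3)
  reciprocity: (11/251) -> -(251/11)
  reduce: (9/11)
  reciprocity: (9/11) -> +(11/9)
  reduce: (2/9)
  pull out 2: (2/9) = +1  (since 9 mod 8 = 1)
  (1/9) = 1
Product of signs = 1

1


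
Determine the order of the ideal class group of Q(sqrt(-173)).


K = Q(sqrt(-173)). d mod 4 = 3, so D = disc(K) = 4d = -692
h(K) equals the number of primitive reduced positive-definite forms (a, b, c) = a*x^2 + b*x*y + c*y^2 with b^2 - 4ac = D,
where reduced means |b| <= a <= c, with b >= 0 whenever |b| = a or a = c, and primitive means gcd(a, b, c) = 1.
Reduced forces 3a^2 <= |D| = 692, so 1 <= a <= 15; b must have the parity of D, and c = (b^2 - D)/(4a) must be an integer >= a.
Enumerate a = 1..15, b in [-a, a]:
  a=1: (1, 0, 173)  [1]
  a=2: (2, 2, 87)  [1]
  a=3: (3, -2, 58), (3, 2, 58)  [2]
  a=4..5: none
  a=6: (6, -2, 29), (6, 2, 29)  [2]
  a=7: (7, -6, 26), (7, 6, 26)  [2]
  a=8: none
  a=9: (9, -8, 21), (9, 8, 21)  [2]
  a=10: none
  a=11: (11, -10, 18), (11, 10, 18)  [2]
  a=12: none
  a=13: (13, -6, 14), (13, 6, 14)  [2]
  a=14..15: none
Total reduced forms: 1 + 1 + 2 + 2 + 2 + 2 + 2 + 2 = 14
h = 14

14


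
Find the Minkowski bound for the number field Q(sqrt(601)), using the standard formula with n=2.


d = 601, d mod 4 = 1, so disc(K) = d = 601; |disc(K)| = 601
Real quadratic field, so n = 2, s = r2 = 0, r1 = 2
M = (n!/n^n) * (4/pi)^s * sqrt(|disc(K)|) = (2!/2^2) * (4/pi)^0 * sqrt(601)
= 0.5 * 1.000000 * 24.515301
= 12.2577

12.2577


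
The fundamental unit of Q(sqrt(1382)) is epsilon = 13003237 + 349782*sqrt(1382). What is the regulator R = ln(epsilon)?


epsilon = 13003237 + 349782*sqrt(1382)
= 2.6006e+07
R = ln(2.6006e+07)
= 17.0739

17.0739


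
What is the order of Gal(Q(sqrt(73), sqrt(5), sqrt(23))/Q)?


The 3 square roots of distinct primes are multiplicatively independent over Q,
so [K:Q] = 2^3 and Gal(K/Q) is isomorphic to (Z/2Z)^3.
|Gal| = 2^3 = 8

8


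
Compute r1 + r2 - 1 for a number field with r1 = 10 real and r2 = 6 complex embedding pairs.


By Dirichlet's unit theorem:
rank = r1 + r2 - 1
= 10 + 6 - 1
= 15

15


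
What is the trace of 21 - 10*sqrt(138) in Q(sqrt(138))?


Tr(a + b*sqrt(d)) = (a + b*sqrt(d)) + (a - b*sqrt(d)) = 2a
= 2 * (21)
= 42

42


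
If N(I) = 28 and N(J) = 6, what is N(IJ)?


N(IJ) = N(I) * N(J)
= 28 * 6
= 168

168


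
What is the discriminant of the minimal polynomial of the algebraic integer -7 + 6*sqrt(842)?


The element -7 + 6*sqrt(842) has minimal polynomial:
x^2 + 14*x - 30263
Discriminant = (14)^2 - 4*(-30263)
= 196 + 121052
= 121248

121248


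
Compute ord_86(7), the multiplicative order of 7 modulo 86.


We want ord_86(7), the smallest k >= 1 with 7^k = 1 mod 86.
n = 86 = 2 * 43, phi(86) = 42; the order divides phi(n).
Divisors of 42: 1, 2, 3, 6, 7, 14, 21, 42
Repeated squaring mod 86: 7^1 = 7, 7^2 = 49, 7^4 = 79, 7^8 = 49, 7^16 = 79, 7^32 = 49
Test divisors in increasing order:
  k=1: 7^1 = 7 mod 86
  k=2: 7^2 = 49 mod 86
  k=3: 7^3 = 49 * 7 = 85 mod 86
  k=6: 7^6 = 79 * 49 = 1 mod 86  <- first divisor giving 1
Order = 6

6


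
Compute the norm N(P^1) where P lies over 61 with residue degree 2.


N(P^a) = p^(a*f)
= 61^(1*2)
= 61^2
= 3721

3721


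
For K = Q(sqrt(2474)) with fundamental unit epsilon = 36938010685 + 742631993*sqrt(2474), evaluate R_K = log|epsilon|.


epsilon = 36938010685 + 742631993*sqrt(2474)
= 7.3876e+10
R = ln(7.3876e+10)
= 25.0257

25.0257


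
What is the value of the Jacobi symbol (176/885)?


Compute (176/885) via quadratic reciprocity:
  pull out 2: (2/885) = -1  (since 885 mod 8 = 5)
  pull out 2: (2/885) = -1  (since 885 mod 8 = 5)
  pull out 2: (2/885) = -1  (since 885 mod 8 = 5)
  pull out 2: (2/885) = -1  (since 885 mod 8 = 5)
  reciprocity: (11/885) -> +(885/11)
  reduce: (5/11)
  reciprocity: (5/11) -> +(11/5)
  reduce: (1/5)
  (1/5) = 1
Product of signs = 1

1


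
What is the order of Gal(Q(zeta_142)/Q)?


|Gal(Q(zeta_142)/Q)| = phi(142)
= 70

70


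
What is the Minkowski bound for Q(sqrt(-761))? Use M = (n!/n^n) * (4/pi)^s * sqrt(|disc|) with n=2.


d = -761, d mod 4 = 3, so disc(K) = 4d = -3044; |disc(K)| = 3044
Imaginary quadratic field, so n = 2, s = r2 = 1, r1 = 0
M = (n!/n^n) * (4/pi)^s * sqrt(|disc(K)|) = (2!/2^2) * (4/pi)^1 * sqrt(3044)
= 0.5 * 1.273240 * 55.172457
= 35.1239

35.1239


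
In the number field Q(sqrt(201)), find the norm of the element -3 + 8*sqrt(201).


N(a + b*sqrt(d)) = a^2 - d*b^2
= (-3)^2 - (201)*(8)^2
= 9 - 12864
= -12855

-12855


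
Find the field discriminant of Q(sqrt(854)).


For K = Q(sqrt(d)) with d squarefree: disc(K) = d if d = 1 mod 4, and disc(K) = 4d if d = 2 or 3 mod 4.
Here d = 854, and d mod 4 = 2.
d = 2 mod 4, not 1 (O_K = Z[sqrt(d)]), so disc(K) = 4d = 4 * (854) = 3416

3416


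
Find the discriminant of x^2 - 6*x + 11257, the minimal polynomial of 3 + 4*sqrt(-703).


The element 3 + 4*sqrt(-703) has minimal polynomial:
x^2 - 6*x + 11257
Discriminant = (-6)^2 - 4*(11257)
= 36 - 45028
= -44992

-44992


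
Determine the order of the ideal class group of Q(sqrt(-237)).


K = Q(sqrt(-237)). d mod 4 = 3, so D = disc(K) = 4d = -948
h(K) equals the number of primitive reduced positive-definite forms (a, b, c) = a*x^2 + b*x*y + c*y^2 with b^2 - 4ac = D,
where reduced means |b| <= a <= c, with b >= 0 whenever |b| = a or a = c, and primitive means gcd(a, b, c) = 1.
Reduced forces 3a^2 <= |D| = 948, so 1 <= a <= 17; b must have the parity of D, and c = (b^2 - D)/(4a) must be an integer >= a.
Enumerate a = 1..17, b in [-a, a]:
  a=1: (1, 0, 237)  [1]
  a=2: (2, 2, 119)  [1]
  a=3: (3, 0, 79)  [1]
  a=4..5: none
  a=6: (6, 6, 41)  [1]
  a=7: (7, -2, 34), (7, 2, 34)  [2]
  a=8..10: none
  a=11: (11, -8, 23), (11, 8, 23)  [2]
  a=12: none
  a=13: (13, -12, 21), (13, 12, 21)  [2]
  a=14: (14, -2, 17), (14, 2, 17)  [2]
  a=15..17: none
Total reduced forms: 1 + 1 + 1 + 1 + 2 + 2 + 2 + 2 = 12
h = 12

12


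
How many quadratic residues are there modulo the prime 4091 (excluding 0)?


For prime p, the number of non-zero quadratic residues is (p-1)/2.
= (4091-1)/2
= 2045

2045


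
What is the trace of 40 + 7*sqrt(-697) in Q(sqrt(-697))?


Tr(a + b*sqrt(d)) = (a + b*sqrt(d)) + (a - b*sqrt(d)) = 2a
= 2 * (40)
= 80

80


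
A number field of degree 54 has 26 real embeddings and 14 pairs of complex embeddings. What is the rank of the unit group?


By Dirichlet's unit theorem:
rank = r1 + r2 - 1
= 26 + 14 - 1
= 39

39


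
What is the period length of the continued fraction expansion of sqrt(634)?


Run the CF algorithm for sqrt(634).
a_0 = floor(sqrt(634)) = 25; set m_0=0, q_0=1.
Recurrence: m' = q*a - m,  q' = (d - m'^2)/q,  a' = floor((a_0 + m')/q').
  step 1: m=25, q=9, a=5
  step 2: m=20, q=26, a=1
  step 3: m=6, q=23, a=1
  step 4: m=17, q=15, a=2
  step 5: m=13, q=31, a=1
  step 6: m=18, q=10, a=4
  step 7: m=22, q=15, a=3
  step 8: m=23, q=7, a=6
  step 9: m=19, q=39, a=1
  step 10: m=20, q=6, a=7
  step 11: m=22, q=25, a=1
  step 12: m=3, q=25, a=1
  step 13: m=22, q=6, a=7
  step 14: m=20, q=39, a=1
  step 15: m=19, q=7, a=6
  step 16: m=23, q=15, a=3
  step 17: m=22, q=10, a=4
  step 18: m=18, q=31, a=1
  step 19: m=13, q=15, a=2
  step 20: m=17, q=23, a=1
  step 21: m=6, q=26, a=1
  step 22: m=20, q=9, a=5
  step 23: m=25, q=1, a=50
a_23 = 2*a_0 = 50, so the period closes here.
sqrt(634) = [25; 5, 1, 1, 2, 1, 4, 3, 6, 1, 7, 1, 1, 7, 1, 6, 3, 4, 1, 2, 1, 1, 5, 50]
Period length = 23

23


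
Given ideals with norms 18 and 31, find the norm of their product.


N(IJ) = N(I) * N(J)
= 18 * 31
= 558

558


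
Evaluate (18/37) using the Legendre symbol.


p = 37 is prime, so compute (18/37) with the reciprocity algorithm (Jacobi-symbol steps: pull out 2s via (2/n), flip via reciprocity, reduce):
  pull out 2: (2/37) = -1  (since 37 mod 8 = 5)
  reciprocity: (9/37) -> +(37/9)
  reduce: (1/9)
  (1/9) = 1
Product of signs = -1
(18/37) = -1

-1


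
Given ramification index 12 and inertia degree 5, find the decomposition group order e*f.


|D_P| = e * f
= 12 * 5
= 60

60


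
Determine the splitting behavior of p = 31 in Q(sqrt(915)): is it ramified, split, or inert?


K = Q(sqrt(915)). Since d mod 4 = 3, disc(K) = 3660.
Check p | disc: 3660 mod 31 = 2.
p does not divide disc. Compute Legendre symbol (d/p):
16^((31-1)/2) mod 31 = 1
(d/p) = 1, so p splits: (p) = P*P' with e=1, f=1, g=2.
Therefore p is split.

split


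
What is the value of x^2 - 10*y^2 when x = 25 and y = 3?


x^2 - d*y^2
= 25^2 - 10*3^2
= 625 - 90
= 535

535


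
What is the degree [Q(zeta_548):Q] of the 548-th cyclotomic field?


The degree equals Euler's totient phi(548).
548 = 2^2 * 137
phi(548) = 272

272


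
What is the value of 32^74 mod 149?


p = 149 is prime and the exponent is (p-1)/2 = 74, so by Euler's criterion 32^74 = (32/149) = +1 or -1 mod 149.
Compute by square-and-multiply:
  74 = 64 + 8 + 2 (binary 1001010)
  Repeated squaring mod 149: 32^1 = 32, 32^2 = 130, 32^4 = 63, 32^8 = 95, 32^16 = 85, 32^32 = 73, 32^64 = 114
  32^74 = 32^64 * 32^8 * 32^2 = 114 * 95 * 130 mod 149
    114 * 95 = 10830 = 102 mod 149
    102 * 130 = 13260 = 148 mod 149
  32^74 = 148 mod 149
Result 148 = p - 1 = -1 mod 149: 32 is a quadratic non-residue mod 149. As a residue in [0, p-1] the value is 148.
32^74 mod 149 = 148

148


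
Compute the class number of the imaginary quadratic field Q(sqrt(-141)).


K = Q(sqrt(-141)). d mod 4 = 3, so D = disc(K) = 4d = -564
h(K) equals the number of primitive reduced positive-definite forms (a, b, c) = a*x^2 + b*x*y + c*y^2 with b^2 - 4ac = D,
where reduced means |b| <= a <= c, with b >= 0 whenever |b| = a or a = c, and primitive means gcd(a, b, c) = 1.
Reduced forces 3a^2 <= |D| = 564, so 1 <= a <= 13; b must have the parity of D, and c = (b^2 - D)/(4a) must be an integer >= a.
Enumerate a = 1..13, b in [-a, a]:
  a=1: (1, 0, 141)  [1]
  a=2: (2, 2, 71)  [1]
  a=3: (3, 0, 47)  [1]
  a=4: none
  a=5: (5, -4, 29), (5, 4, 29)  [2]
  a=6: (6, 6, 25)  [1]
  a=7..9: none
  a=10: (10, -6, 15), (10, 6, 15)  [2]
  a=11..13: none
Total reduced forms: 1 + 1 + 1 + 2 + 1 + 2 = 8
h = 8

8


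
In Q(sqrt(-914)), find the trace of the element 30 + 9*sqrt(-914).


Tr(a + b*sqrt(d)) = (a + b*sqrt(d)) + (a - b*sqrt(d)) = 2a
= 2 * (30)
= 60

60


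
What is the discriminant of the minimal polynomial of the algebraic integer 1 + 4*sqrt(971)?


The element 1 + 4*sqrt(971) has minimal polynomial:
x^2 - 2*x - 15535
Discriminant = (-2)^2 - 4*(-15535)
= 4 + 62140
= 62144

62144


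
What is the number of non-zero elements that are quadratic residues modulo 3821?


For prime p, the number of non-zero quadratic residues is (p-1)/2.
= (3821-1)/2
= 1910

1910


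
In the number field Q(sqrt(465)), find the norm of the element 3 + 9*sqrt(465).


N(a + b*sqrt(d)) = a^2 - d*b^2
= (3)^2 - (465)*(9)^2
= 9 - 37665
= -37656

-37656


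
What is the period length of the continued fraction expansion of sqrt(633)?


Run the CF algorithm for sqrt(633).
a_0 = floor(sqrt(633)) = 25; set m_0=0, q_0=1.
Recurrence: m' = q*a - m,  q' = (d - m'^2)/q,  a' = floor((a_0 + m')/q').
  step 1: m=25, q=8, a=6
  step 2: m=23, q=13, a=3
  step 3: m=16, q=29, a=1
  step 4: m=13, q=16, a=2
  step 5: m=19, q=17, a=2
  step 6: m=15, q=24, a=1
  step 7: m=9, q=23, a=1
  step 8: m=14, q=19, a=2
  step 9: m=24, q=3, a=16
  step 10: m=24, q=19, a=2
  step 11: m=14, q=23, a=1
  step 12: m=9, q=24, a=1
  step 13: m=15, q=17, a=2
  step 14: m=19, q=16, a=2
  step 15: m=13, q=29, a=1
  step 16: m=16, q=13, a=3
  step 17: m=23, q=8, a=6
  step 18: m=25, q=1, a=50
a_18 = 2*a_0 = 50, so the period closes here.
sqrt(633) = [25; 6, 3, 1, 2, 2, 1, 1, 2, 16, 2, 1, 1, 2, 2, 1, 3, 6, 50]
Period length = 18

18


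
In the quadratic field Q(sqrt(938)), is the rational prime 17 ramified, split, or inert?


K = Q(sqrt(938)). Since d mod 4 = 2, disc(K) = 3752.
Check p | disc: 3752 mod 17 = 12.
p does not divide disc. Compute Legendre symbol (d/p):
3^((17-1)/2) mod 17 = -1
(d/p) = -1, so p is inert: (p) stays prime with e=1, f=2, g=1.
Therefore p is inert.

inert


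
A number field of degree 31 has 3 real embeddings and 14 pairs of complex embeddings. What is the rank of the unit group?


By Dirichlet's unit theorem:
rank = r1 + r2 - 1
= 3 + 14 - 1
= 16

16


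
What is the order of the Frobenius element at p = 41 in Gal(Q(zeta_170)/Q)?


The Frobenius at p in Gal(Q(zeta_n)/Q) = (Z/nZ)* is the class of p, so its order is ord_170(41), the smallest k >= 1 with 41^k = 1 mod 170.
n = 170 = 2 * 5 * 17, phi(170) = 64; the order divides phi(n).
Divisors of 64: 1, 2, 4, 8, 16, 32, 64
Repeated squaring mod 170: 41^1 = 41, 41^2 = 151, 41^4 = 21, 41^8 = 101, 41^16 = 1, 41^32 = 1, 41^64 = 1
Test divisors in increasing order:
  k=1: 41^1 = 41 mod 170
  k=2: 41^2 = 151 mod 170
  k=4: 41^4 = 21 mod 170
  k=8: 41^8 = 101 mod 170
  k=16: 41^16 = 1 mod 170  <- first divisor giving 1
Order = 16

16


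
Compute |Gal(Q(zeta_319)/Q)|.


|Gal(Q(zeta_319)/Q)| = phi(319)
= 280

280


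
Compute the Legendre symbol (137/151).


p = 151 is prime, so compute (137/151) with the reciprocity algorithm (Jacobi-symbol steps: pull out 2s via (2/n), flip via reciprocity, reduce):
  reciprocity: (137/151) -> +(151/137)
  reduce: (14/137)
  pull out 2: (2/137) = +1  (since 137 mod 8 = 1)
  reciprocity: (7/137) -> +(137/7)
  reduce: (4/7)
  pull out 2: (2/7) = +1  (since 7 mod 8 = 7)
  pull out 2: (2/7) = +1  (since 7 mod 8 = 7)
  (1/7) = 1
Product of signs = 1
(137/151) = 1

1


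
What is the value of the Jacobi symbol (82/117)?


Compute (82/117) via quadratic reciprocity:
  pull out 2: (2/117) = -1  (since 117 mod 8 = 5)
  reciprocity: (41/117) -> +(117/41)
  reduce: (35/41)
  reciprocity: (35/41) -> +(41/35)
  reduce: (6/35)
  pull out 2: (2/35) = -1  (since 35 mod 8 = 3)
  reciprocity: (3/35) -> -(35/3)
  reduce: (2/3)
  pull out 2: (2/3) = -1  (since 3 mod 8 = 3)
  (1/3) = 1
Product of signs = 1

1


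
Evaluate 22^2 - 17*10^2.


x^2 - d*y^2
= 22^2 - 17*10^2
= 484 - 1700
= -1216

-1216


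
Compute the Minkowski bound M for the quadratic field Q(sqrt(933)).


d = 933, d mod 4 = 1, so disc(K) = d = 933; |disc(K)| = 933
Real quadratic field, so n = 2, s = r2 = 0, r1 = 2
M = (n!/n^n) * (4/pi)^s * sqrt(|disc(K)|) = (2!/2^2) * (4/pi)^0 * sqrt(933)
= 0.5 * 1.000000 * 30.545049
= 15.2725

15.2725


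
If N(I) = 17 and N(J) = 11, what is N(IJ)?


N(IJ) = N(I) * N(J)
= 17 * 11
= 187

187


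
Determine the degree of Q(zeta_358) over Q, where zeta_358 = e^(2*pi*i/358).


The degree equals Euler's totient phi(358).
358 = 2 * 179
phi(358) = 178

178


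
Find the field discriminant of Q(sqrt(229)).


For K = Q(sqrt(d)) with d squarefree: disc(K) = d if d = 1 mod 4, and disc(K) = 4d if d = 2 or 3 mod 4.
Here d = 229, and d mod 4 = 1.
d = 1 mod 4 (O_K = Z[(1+sqrt(d))/2]), so disc(K) = d = 229

229


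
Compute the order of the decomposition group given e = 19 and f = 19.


|D_P| = e * f
= 19 * 19
= 361

361


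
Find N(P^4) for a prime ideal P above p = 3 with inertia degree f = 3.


N(P^a) = p^(a*f)
= 3^(4*3)
= 3^12
= 531441

531441


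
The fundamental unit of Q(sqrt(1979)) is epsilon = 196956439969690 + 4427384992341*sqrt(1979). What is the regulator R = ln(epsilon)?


epsilon = 196956439969690 + 4427384992341*sqrt(1979)
= 3.9391e+14
R = ln(3.9391e+14)
= 33.6072

33.6072


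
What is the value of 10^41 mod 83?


p = 83 is prime and the exponent is (p-1)/2 = 41, so by Euler's criterion 10^41 = (10/83) = +1 or -1 mod 83.
Compute by square-and-multiply:
  41 = 32 + 8 + 1 (binary 101001)
  Repeated squaring mod 83: 10^1 = 10, 10^2 = 17, 10^4 = 40, 10^8 = 23, 10^16 = 31, 10^32 = 48
  10^41 = 10^32 * 10^8 * 10^1 = 48 * 23 * 10 mod 83
    48 * 23 = 1104 = 25 mod 83
    25 * 10 = 250 = 1 mod 83
  10^41 = 1 mod 83
Result 1: 10 is a quadratic residue mod 83.
10^41 mod 83 = 1

1


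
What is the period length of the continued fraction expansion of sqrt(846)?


Run the CF algorithm for sqrt(846).
a_0 = floor(sqrt(846)) = 29; set m_0=0, q_0=1.
Recurrence: m' = q*a - m,  q' = (d - m'^2)/q,  a' = floor((a_0 + m')/q').
  step 1: m=29, q=5, a=11
  step 2: m=26, q=34, a=1
  step 3: m=8, q=23, a=1
  step 4: m=15, q=27, a=1
  step 5: m=12, q=26, a=1
  step 6: m=14, q=25, a=1
  step 7: m=11, q=29, a=1
  step 8: m=18, q=18, a=2
  step 9: m=18, q=29, a=1
  step 10: m=11, q=25, a=1
  step 11: m=14, q=26, a=1
  step 12: m=12, q=27, a=1
  step 13: m=15, q=23, a=1
  step 14: m=8, q=34, a=1
  step 15: m=26, q=5, a=11
  step 16: m=29, q=1, a=58
a_16 = 2*a_0 = 58, so the period closes here.
sqrt(846) = [29; 11, 1, 1, 1, 1, 1, 1, 2, 1, 1, 1, 1, 1, 1, 11, 58]
Period length = 16

16


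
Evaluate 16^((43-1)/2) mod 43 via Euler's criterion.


p = 43 is prime and the exponent is (p-1)/2 = 21, so by Euler's criterion 16^21 = (16/43) = +1 or -1 mod 43.
Compute by square-and-multiply:
  21 = 16 + 4 + 1 (binary 10101)
  Repeated squaring mod 43: 16^1 = 16, 16^2 = 41, 16^4 = 4, 16^8 = 16, 16^16 = 41
  16^21 = 16^16 * 16^4 * 16^1 = 41 * 4 * 16 mod 43
    41 * 4 = 164 = 35 mod 43
    35 * 16 = 560 = 1 mod 43
  16^21 = 1 mod 43
Result 1: 16 is a quadratic residue mod 43.
16^21 mod 43 = 1

1


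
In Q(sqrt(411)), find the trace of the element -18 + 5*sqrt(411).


Tr(a + b*sqrt(d)) = (a + b*sqrt(d)) + (a - b*sqrt(d)) = 2a
= 2 * (-18)
= -36

-36


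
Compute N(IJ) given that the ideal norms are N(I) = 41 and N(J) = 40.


N(IJ) = N(I) * N(J)
= 41 * 40
= 1640

1640


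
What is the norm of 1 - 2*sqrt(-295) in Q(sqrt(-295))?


N(a + b*sqrt(d)) = a^2 - d*b^2
= (1)^2 - (-295)*(-2)^2
= 1 + 1180
= 1181

1181


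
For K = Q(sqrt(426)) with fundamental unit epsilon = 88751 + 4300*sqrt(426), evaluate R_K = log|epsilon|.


epsilon = 88751 + 4300*sqrt(426)
= 177502.0000
R = ln(177502.0000)
= 12.0867

12.0867


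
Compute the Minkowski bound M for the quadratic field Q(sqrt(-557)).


d = -557, d mod 4 = 3, so disc(K) = 4d = -2228; |disc(K)| = 2228
Imaginary quadratic field, so n = 2, s = r2 = 1, r1 = 0
M = (n!/n^n) * (4/pi)^s * sqrt(|disc(K)|) = (2!/2^2) * (4/pi)^1 * sqrt(2228)
= 0.5 * 1.273240 * 47.201695
= 30.0495

30.0495


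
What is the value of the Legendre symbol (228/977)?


p = 977 is prime, so compute (228/977) with the reciprocity algorithm (Jacobi-symbol steps: pull out 2s via (2/n), flip via reciprocity, reduce):
  pull out 2: (2/977) = +1  (since 977 mod 8 = 1)
  pull out 2: (2/977) = +1  (since 977 mod 8 = 1)
  reciprocity: (57/977) -> +(977/57)
  reduce: (8/57)
  pull out 2: (2/57) = +1  (since 57 mod 8 = 1)
  pull out 2: (2/57) = +1  (since 57 mod 8 = 1)
  pull out 2: (2/57) = +1  (since 57 mod 8 = 1)
  (1/57) = 1
Product of signs = 1
(228/977) = 1

1


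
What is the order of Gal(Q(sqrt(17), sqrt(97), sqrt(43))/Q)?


The 3 square roots of distinct primes are multiplicatively independent over Q,
so [K:Q] = 2^3 and Gal(K/Q) is isomorphic to (Z/2Z)^3.
|Gal| = 2^3 = 8

8


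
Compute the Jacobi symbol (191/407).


Compute (191/407) via quadratic reciprocity:
  reciprocity: (191/407) -> -(407/191)
  reduce: (25/191)
  reciprocity: (25/191) -> +(191/25)
  reduce: (16/25)
  pull out 2: (2/25) = +1  (since 25 mod 8 = 1)
  pull out 2: (2/25) = +1  (since 25 mod 8 = 1)
  pull out 2: (2/25) = +1  (since 25 mod 8 = 1)
  pull out 2: (2/25) = +1  (since 25 mod 8 = 1)
  (1/25) = 1
Product of signs = -1

-1


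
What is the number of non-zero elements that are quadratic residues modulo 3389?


For prime p, the number of non-zero quadratic residues is (p-1)/2.
= (3389-1)/2
= 1694

1694


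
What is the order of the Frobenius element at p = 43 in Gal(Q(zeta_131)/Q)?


The Frobenius at p in Gal(Q(zeta_n)/Q) = (Z/nZ)* is the class of p, so its order is ord_131(43), the smallest k >= 1 with 43^k = 1 mod 131.
n = 131 = 131, phi(131) = 130; the order divides phi(n).
Divisors of 130: 1, 2, 5, 10, 13, 26, 65, 130
Repeated squaring mod 131: 43^1 = 43, 43^2 = 15, 43^4 = 94, 43^8 = 59, 43^16 = 75, 43^32 = 123, 43^64 = 64, 43^128 = 35
Test divisors in increasing order:
  k=1: 43^1 = 43 mod 131
  k=2: 43^2 = 15 mod 131
  k=5: 43^5 = 94 * 43 = 112 mod 131
  k=10: 43^10 = 59 * 15 = 99 mod 131
  k=13: 43^13 = 59 * 94 * 43 = 58 mod 131
  k=26: 43^26 = 75 * 59 * 15 = 89 mod 131
  k=65: 43^65 = 64 * 43 = 1 mod 131  <- first divisor giving 1
Order = 65

65
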